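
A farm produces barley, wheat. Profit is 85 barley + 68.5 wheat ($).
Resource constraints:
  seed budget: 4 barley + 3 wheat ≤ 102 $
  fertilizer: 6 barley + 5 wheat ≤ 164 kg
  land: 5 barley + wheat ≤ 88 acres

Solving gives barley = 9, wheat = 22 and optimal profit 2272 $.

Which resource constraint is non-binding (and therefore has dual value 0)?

land

seed budget: 102/102 (binding)
fertilizer: 164/164 (binding)
land: 67/88 (slack 21)
By complementary slackness, a constraint with positive slack has shadow price 0 → land.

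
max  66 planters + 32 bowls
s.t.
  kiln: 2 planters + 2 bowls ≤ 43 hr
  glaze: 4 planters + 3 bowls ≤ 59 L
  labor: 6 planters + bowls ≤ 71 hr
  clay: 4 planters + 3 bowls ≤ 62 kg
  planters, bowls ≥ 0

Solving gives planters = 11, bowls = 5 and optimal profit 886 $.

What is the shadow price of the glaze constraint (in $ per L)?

9

Check each constraint at x*: kiln 32/43 (slack 11); glaze 59/59 (tight); labor 71/71 (tight); clay 59/62 (slack 3).
Since kiln, clay are not tight, their duals are 0.
Dual feasibility on the basic columns requires 4·y_glaze + 6·y_labor = 66, 3·y_glaze + 1·y_labor = 32.
Solving: y_glaze = 9, y_labor = 5.
Shadow price of glaze = 9.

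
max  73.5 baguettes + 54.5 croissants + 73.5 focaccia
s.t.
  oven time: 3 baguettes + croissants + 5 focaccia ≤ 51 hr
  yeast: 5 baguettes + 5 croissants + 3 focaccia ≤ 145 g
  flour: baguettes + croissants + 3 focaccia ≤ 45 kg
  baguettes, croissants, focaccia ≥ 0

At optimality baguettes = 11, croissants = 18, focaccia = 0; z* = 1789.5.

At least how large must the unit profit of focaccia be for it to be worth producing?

74.5

Binding: oven time and yeast. Non-binding: flour (16 unused).
Since flour is not tight, its dual is 0.
Dual feasibility on the basic columns requires 3·y_oven time + 5·y_yeast = 73.5, 1·y_oven time + 5·y_yeast = 54.5.
This yields shadow prices y_oven time = 9.5, y_yeast = 9.
focaccia enters the basis when its profit ≥ yᵀa₃ = 9.5·5 + 9·3 = 74.5.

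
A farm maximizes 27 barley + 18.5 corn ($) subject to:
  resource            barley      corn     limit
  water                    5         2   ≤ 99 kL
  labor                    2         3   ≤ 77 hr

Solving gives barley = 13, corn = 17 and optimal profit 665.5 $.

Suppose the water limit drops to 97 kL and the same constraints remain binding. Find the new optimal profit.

657.5

At the optimum: water uses 99 of 99 (binding); labor uses 77 of 77 (binding).
From A_Bᵀ y = c: 5·y_water + 2·y_labor = 27; 2·y_water + 3·y_labor = 18.5.
This yields shadow prices y_water = 4, y_labor = 3.5.
Δz = y_water·Δb = 4 × (-2) = -8, so new z* = 665.5 − 8 = 657.5.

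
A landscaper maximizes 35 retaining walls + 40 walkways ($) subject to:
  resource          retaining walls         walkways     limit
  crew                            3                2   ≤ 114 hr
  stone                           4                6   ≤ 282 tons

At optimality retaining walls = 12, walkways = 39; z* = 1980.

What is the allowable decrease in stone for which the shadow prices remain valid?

Binding constraints: crew, stone. The basis is B = [[3,2],[4,6]] with det 10.
Per unit decrease in stone, x* moves by d = (0.2, -0.3).
The basis stays optimal until walkways reaches 0; allowable decrease = 130 tons.

130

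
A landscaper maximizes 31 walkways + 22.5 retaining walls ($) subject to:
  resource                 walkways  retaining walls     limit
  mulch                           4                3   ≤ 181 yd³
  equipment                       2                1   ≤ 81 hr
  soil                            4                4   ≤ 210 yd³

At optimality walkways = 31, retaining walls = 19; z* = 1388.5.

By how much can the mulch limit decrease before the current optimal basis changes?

19

Binding constraints: mulch, equipment. The basis is B = [[4,3],[2,1]] with det -2.
Per unit decrease in mulch, x* moves by d = (0.5, -1).
The basis stays optimal until retaining walls reaches 0; allowable decrease = 19 yd³.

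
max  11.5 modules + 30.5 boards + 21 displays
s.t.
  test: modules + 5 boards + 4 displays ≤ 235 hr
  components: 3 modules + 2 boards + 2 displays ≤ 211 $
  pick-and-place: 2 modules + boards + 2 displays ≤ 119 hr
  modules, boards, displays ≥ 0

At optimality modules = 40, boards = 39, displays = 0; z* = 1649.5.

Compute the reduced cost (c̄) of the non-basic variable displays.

Binding: test and pick-and-place. Non-binding: components (13 unused).
Slack constraints have shadow price 0 (complementary slackness).
The binding rows give the dual system: 1·y_test + 2·y_pick-and-place = 11.5 and 5·y_test + 1·y_pick-and-place = 30.5.
This yields shadow prices y_test = 5.5, y_pick-and-place = 3.
Reduced cost of displays: c₃ − yᵀa₃ = 21 − (5.5·4 + 3·2) = 21 − 28 = -7.

-7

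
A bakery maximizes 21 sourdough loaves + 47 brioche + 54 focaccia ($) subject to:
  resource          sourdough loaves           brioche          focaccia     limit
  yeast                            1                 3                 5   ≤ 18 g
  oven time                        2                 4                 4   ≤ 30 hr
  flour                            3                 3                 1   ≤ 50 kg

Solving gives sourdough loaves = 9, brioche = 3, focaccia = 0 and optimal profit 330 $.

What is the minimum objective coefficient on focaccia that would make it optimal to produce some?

Check each constraint at x*: yeast 18/18 (tight); oven time 30/30 (tight); flour 36/50 (slack 14).
Slack constraints have shadow price 0 (complementary slackness).
From A_Bᵀ y = c: 1·y_yeast + 2·y_oven time = 21; 3·y_yeast + 4·y_oven time = 47.
This yields shadow prices y_yeast = 5, y_oven time = 8.
focaccia enters the basis when its profit ≥ yᵀa₃ = 5·5 + 8·4 = 57.

57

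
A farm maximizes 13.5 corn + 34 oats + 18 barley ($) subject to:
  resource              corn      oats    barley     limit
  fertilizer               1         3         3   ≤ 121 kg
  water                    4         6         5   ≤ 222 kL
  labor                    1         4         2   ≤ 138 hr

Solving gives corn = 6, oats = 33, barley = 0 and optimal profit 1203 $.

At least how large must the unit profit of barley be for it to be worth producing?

Check each constraint at x*: fertilizer 105/121 (slack 16); water 222/222 (tight); labor 138/138 (tight).
By complementary slackness, y = 0 for the non-binding constraint.
From A_Bᵀ y = c: 4·y_water + 1·y_labor = 13.5; 6·y_water + 4·y_labor = 34.
This yields shadow prices y_water = 2, y_labor = 5.5.
barley enters the basis when its profit ≥ yᵀa₃ = 2·5 + 5.5·2 = 21.

21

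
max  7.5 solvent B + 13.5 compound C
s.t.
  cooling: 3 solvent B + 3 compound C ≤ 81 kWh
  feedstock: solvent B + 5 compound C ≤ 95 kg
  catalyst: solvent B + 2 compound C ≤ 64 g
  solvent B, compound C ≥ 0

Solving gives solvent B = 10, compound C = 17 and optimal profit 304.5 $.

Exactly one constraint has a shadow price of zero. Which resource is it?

catalyst

cooling: 81/81 (binding)
feedstock: 95/95 (binding)
catalyst: 44/64 (slack 20)
By complementary slackness, a constraint with positive slack has shadow price 0 → catalyst.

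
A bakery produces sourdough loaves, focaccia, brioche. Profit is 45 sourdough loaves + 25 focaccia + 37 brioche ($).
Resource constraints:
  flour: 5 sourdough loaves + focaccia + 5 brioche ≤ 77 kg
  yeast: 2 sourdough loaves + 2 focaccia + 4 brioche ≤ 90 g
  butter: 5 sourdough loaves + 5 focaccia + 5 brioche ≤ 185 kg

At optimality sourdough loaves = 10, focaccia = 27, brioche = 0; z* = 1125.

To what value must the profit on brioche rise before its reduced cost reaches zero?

Check each constraint at x*: flour 77/77 (tight); yeast 74/90 (slack 16); butter 185/185 (tight).
Since yeast is not tight, its dual is 0.
From A_Bᵀ y = c: 5·y_flour + 5·y_butter = 45; 1·y_flour + 5·y_butter = 25.
Solving: y_flour = 5, y_butter = 4.
brioche enters the basis when its profit ≥ yᵀa₃ = 5·5 + 4·5 = 45.

45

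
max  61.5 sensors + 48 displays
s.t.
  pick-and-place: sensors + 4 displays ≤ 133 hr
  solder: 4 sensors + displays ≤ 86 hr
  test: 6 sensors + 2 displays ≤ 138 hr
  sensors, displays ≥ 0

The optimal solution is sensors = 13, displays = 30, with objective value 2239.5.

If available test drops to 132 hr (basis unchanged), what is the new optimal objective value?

Binding: pick-and-place and test. Non-binding: solder (4 unused).
By complementary slackness, y = 0 for the non-binding constraint.
Dual feasibility on the basic columns requires 1·y_pick-and-place + 6·y_test = 61.5, 4·y_pick-and-place + 2·y_test = 48.
This yields shadow prices y_pick-and-place = 7.5, y_test = 9.
Δz = y_test·Δb = 9 × (-6) = -54, so new z* = 2239.5 − 54 = 2185.5.

2185.5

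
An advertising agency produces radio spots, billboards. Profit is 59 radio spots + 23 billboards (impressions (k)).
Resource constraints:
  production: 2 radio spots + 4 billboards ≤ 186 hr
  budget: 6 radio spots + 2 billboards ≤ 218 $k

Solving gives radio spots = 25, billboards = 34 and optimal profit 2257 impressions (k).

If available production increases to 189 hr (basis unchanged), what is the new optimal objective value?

2260

At the optimum: production uses 186 of 186 (binding); budget uses 218 of 218 (binding).
From A_Bᵀ y = c: 2·y_production + 6·y_budget = 59; 4·y_production + 2·y_budget = 23.
→ y_production = 1 and y_budget = 9.5.
Δz = y_production·Δb = 1 × (3) = 3, so new z* = 2257 + 3 = 2260.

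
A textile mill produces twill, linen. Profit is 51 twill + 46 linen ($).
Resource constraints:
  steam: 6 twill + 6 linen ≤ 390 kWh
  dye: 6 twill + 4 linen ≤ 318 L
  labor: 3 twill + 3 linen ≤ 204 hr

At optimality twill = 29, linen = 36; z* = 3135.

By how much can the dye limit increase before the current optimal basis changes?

72

Binding constraints: steam, dye. The basis is B = [[6,6],[6,4]] with det -12.
Per unit increase in dye, x* moves by d = (0.5, -0.5).
The basis stays optimal until linen reaches 0; allowable increase = 72 L.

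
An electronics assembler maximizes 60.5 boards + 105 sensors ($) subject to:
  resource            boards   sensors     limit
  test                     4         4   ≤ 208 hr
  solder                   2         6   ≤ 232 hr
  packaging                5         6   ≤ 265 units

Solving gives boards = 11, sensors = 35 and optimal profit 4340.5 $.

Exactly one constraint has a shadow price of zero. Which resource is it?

test

test: 184/208 (slack 24)
solder: 232/232 (binding)
packaging: 265/265 (binding)
By complementary slackness, a constraint with positive slack has shadow price 0 → test.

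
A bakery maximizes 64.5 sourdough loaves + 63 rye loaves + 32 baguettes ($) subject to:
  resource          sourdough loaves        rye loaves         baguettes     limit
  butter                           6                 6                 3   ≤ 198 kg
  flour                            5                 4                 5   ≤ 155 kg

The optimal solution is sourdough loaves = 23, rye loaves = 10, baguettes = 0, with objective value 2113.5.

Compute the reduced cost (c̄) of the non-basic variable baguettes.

-4

At the optimum: butter uses 198 of 198 (binding); flour uses 155 of 155 (binding).
Dual feasibility on the basic columns requires 6·y_butter + 5·y_flour = 64.5, 6·y_butter + 4·y_flour = 63.
→ y_butter = 9.5 and y_flour = 1.5.
Reduced cost of baguettes: c₃ − yᵀa₃ = 32 − (9.5·3 + 1.5·5) = 32 − 36 = -4.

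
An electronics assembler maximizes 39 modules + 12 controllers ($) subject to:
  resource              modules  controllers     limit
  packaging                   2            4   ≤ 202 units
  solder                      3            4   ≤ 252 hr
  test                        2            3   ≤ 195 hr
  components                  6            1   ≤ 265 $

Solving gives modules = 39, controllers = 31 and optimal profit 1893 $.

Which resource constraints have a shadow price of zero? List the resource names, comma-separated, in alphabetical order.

packaging: 202/202 (binding)
solder: 241/252 (slack 11)
test: 171/195 (slack 24)
components: 265/265 (binding)
By complementary slackness, a constraint with positive slack has shadow price 0 → solder, test.

solder, test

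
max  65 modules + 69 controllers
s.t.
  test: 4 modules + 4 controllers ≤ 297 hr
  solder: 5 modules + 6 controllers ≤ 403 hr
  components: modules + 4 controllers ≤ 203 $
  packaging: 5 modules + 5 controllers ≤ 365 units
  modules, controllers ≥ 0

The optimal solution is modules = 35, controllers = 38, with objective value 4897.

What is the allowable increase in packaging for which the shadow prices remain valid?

6.25

Binding constraints: solder, packaging. The basis is B = [[5,6],[5,5]] with det -5.
Per unit increase in packaging, x* moves by d = (1.2, -1).
The basis stays optimal until test becomes binding; allowable increase = 6.25 units.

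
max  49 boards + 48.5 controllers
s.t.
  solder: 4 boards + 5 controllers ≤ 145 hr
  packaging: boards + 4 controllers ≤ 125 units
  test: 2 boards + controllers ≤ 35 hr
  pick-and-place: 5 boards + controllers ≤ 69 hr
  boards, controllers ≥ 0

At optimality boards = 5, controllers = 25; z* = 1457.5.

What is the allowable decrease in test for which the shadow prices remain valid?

Binding constraints: solder, test. The basis is B = [[4,5],[2,1]] with det -6.
Per unit decrease in test, x* moves by d = (-0.8333, 0.6667).
The basis stays optimal until boards reaches 0; allowable decrease = 6 hr.

6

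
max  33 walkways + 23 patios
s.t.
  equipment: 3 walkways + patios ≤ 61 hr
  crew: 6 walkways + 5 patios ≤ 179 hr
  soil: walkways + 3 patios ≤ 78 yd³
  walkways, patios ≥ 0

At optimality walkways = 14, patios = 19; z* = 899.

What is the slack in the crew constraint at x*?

0

crew used = 6·14 + 5·19 = 179; slack = 179 − 179 = 0.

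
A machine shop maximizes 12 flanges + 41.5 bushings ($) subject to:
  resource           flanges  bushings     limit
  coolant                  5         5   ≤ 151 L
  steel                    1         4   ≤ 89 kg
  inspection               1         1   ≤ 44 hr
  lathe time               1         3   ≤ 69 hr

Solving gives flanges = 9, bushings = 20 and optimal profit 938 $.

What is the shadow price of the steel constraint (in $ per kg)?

Check each constraint at x*: coolant 145/151 (slack 6); steel 89/89 (tight); inspection 29/44 (slack 15); lathe time 69/69 (tight).
Slack constraints have shadow price 0 (complementary slackness).
Dual feasibility on the basic columns requires 1·y_steel + 1·y_lathe time = 12, 4·y_steel + 3·y_lathe time = 41.5.
Solving: y_steel = 5.5, y_lathe time = 6.5.
Shadow price of steel = 5.5.

5.5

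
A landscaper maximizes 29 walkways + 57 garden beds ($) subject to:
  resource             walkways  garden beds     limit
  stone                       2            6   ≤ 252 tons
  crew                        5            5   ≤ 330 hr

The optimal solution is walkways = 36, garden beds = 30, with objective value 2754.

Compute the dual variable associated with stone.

At the optimum: stone uses 252 of 252 (binding); crew uses 330 of 330 (binding).
The binding rows give the dual system: 2·y_stone + 5·y_crew = 29 and 6·y_stone + 5·y_crew = 57.
Solving: y_stone = 7, y_crew = 3.
Shadow price of stone = 7.

7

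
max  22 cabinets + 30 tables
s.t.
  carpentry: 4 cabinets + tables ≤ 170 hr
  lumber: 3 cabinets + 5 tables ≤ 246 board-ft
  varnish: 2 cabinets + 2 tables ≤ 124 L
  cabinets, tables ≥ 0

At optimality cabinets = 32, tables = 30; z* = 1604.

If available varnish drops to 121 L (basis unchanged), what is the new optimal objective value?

1589

At the optimum: carpentry uses 158 of 170 (slack = 12); lumber uses 246 of 246 (binding); varnish uses 124 of 124 (binding).
By complementary slackness, y = 0 for the non-binding constraint.
From A_Bᵀ y = c: 3·y_lumber + 2·y_varnish = 22; 5·y_lumber + 2·y_varnish = 30.
This yields shadow prices y_lumber = 4, y_varnish = 5.
Δz = y_varnish·Δb = 5 × (-3) = -15, so new z* = 1604 − 15 = 1589.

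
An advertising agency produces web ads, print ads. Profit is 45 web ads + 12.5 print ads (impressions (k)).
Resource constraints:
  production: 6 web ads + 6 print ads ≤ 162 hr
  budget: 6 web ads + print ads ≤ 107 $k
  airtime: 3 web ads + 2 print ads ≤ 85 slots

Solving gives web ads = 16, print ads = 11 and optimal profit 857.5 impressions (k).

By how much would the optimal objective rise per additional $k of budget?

Check each constraint at x*: production 162/162 (tight); budget 107/107 (tight); airtime 70/85 (slack 15).
Slack constraints have shadow price 0 (complementary slackness).
The binding rows give the dual system: 6·y_production + 6·y_budget = 45 and 6·y_production + 1·y_budget = 12.5.
→ y_production = 1 and y_budget = 6.5.
Shadow price of budget = 6.5.

6.5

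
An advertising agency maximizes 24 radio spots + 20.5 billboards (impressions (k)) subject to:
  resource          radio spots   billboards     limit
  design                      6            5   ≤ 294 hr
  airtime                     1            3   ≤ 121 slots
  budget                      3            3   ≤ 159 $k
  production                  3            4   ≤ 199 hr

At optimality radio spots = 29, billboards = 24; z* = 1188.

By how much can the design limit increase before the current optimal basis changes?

24

Binding constraints: design, budget. The basis is B = [[6,5],[3,3]] with det 3.
Per unit increase in design, x* moves by d = (1, -1).
The basis stays optimal until billboards reaches 0; allowable increase = 24 hr.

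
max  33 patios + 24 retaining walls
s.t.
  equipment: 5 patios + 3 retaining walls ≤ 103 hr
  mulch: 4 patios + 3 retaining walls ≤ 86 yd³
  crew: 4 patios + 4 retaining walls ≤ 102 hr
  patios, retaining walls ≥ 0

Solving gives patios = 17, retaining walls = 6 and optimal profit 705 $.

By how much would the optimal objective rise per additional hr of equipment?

At the optimum: equipment uses 103 of 103 (binding); mulch uses 86 of 86 (binding); crew uses 92 of 102 (slack = 10).
Slack constraints have shadow price 0 (complementary slackness).
From A_Bᵀ y = c: 5·y_equipment + 4·y_mulch = 33; 3·y_equipment + 3·y_mulch = 24.
→ y_equipment = 1 and y_mulch = 7.
Shadow price of equipment = 1.

1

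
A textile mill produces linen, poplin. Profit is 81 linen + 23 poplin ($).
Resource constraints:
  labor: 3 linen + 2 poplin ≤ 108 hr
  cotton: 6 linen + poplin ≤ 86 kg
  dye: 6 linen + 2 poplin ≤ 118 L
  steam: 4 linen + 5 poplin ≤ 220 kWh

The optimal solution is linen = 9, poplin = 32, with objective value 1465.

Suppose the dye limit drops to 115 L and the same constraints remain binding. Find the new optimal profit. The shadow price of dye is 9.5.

1436.5

Δb = -3, so new z* = 1465 + (9.5)·(-3) = 1465 − 28.5 = 1436.5.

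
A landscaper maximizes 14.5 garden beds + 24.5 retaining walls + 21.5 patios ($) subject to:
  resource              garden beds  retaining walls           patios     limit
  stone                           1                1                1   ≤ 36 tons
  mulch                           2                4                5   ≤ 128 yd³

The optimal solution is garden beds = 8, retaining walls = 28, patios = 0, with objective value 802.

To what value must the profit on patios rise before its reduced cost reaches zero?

Both stone and mulch are binding at x*.
Dual feasibility on the basic columns requires 1·y_stone + 2·y_mulch = 14.5, 1·y_stone + 4·y_mulch = 24.5.
→ y_stone = 4.5 and y_mulch = 5.
patios enters the basis when its profit ≥ yᵀa₃ = 4.5·1 + 5·5 = 29.5.

29.5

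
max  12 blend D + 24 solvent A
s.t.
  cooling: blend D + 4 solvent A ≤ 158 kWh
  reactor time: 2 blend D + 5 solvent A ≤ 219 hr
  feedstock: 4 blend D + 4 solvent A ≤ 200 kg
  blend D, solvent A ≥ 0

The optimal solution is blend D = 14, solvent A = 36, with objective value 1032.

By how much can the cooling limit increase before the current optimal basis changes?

11

Binding constraints: cooling, feedstock. The basis is B = [[1,4],[4,4]] with det -12.
Per unit increase in cooling, x* moves by d = (-0.3333, 0.3333).
The basis stays optimal until reactor time becomes binding; allowable increase = 11 kWh.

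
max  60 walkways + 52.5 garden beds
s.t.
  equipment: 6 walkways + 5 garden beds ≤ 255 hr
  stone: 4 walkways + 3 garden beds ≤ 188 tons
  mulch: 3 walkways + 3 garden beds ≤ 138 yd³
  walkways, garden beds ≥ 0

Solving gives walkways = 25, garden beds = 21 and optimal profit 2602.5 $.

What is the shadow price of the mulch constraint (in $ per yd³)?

Check each constraint at x*: equipment 255/255 (tight); stone 163/188 (slack 25); mulch 138/138 (tight).
Since stone is not tight, its dual is 0.
The binding rows give the dual system: 6·y_equipment + 3·y_mulch = 60 and 5·y_equipment + 3·y_mulch = 52.5.
→ y_equipment = 7.5 and y_mulch = 5.
Shadow price of mulch = 5.

5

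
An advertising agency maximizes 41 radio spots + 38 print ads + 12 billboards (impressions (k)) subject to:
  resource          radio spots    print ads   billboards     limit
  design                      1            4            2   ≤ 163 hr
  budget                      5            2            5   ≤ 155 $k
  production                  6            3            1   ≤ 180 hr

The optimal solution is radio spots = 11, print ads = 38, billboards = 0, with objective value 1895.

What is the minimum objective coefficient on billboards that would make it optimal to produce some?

16

Check each constraint at x*: design 163/163 (tight); budget 131/155 (slack 24); production 180/180 (tight).
By complementary slackness, y = 0 for the non-binding constraint.
Dual feasibility on the basic columns requires 1·y_design + 6·y_production = 41, 4·y_design + 3·y_production = 38.
Solving: y_design = 5, y_production = 6.
billboards enters the basis when its profit ≥ yᵀa₃ = 5·2 + 6·1 = 16.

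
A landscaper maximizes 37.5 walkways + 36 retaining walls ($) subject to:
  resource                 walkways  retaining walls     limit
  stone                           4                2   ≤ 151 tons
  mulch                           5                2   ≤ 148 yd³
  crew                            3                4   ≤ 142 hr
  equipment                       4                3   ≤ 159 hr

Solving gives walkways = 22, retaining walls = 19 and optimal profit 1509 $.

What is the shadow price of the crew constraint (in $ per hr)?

7.5

Check each constraint at x*: stone 126/151 (slack 25); mulch 148/148 (tight); crew 142/142 (tight); equipment 145/159 (slack 14).
Slack constraints have shadow price 0 (complementary slackness).
The binding rows give the dual system: 5·y_mulch + 3·y_crew = 37.5 and 2·y_mulch + 4·y_crew = 36.
→ y_mulch = 3 and y_crew = 7.5.
Shadow price of crew = 7.5.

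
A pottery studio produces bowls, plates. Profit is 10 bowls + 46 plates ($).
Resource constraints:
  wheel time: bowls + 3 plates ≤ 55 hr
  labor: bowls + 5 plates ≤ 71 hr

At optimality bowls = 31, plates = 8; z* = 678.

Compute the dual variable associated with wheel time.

At the optimum: wheel time uses 55 of 55 (binding); labor uses 71 of 71 (binding).
Dual feasibility on the basic columns requires 1·y_wheel time + 1·y_labor = 10, 3·y_wheel time + 5·y_labor = 46.
→ y_wheel time = 2 and y_labor = 8.
Shadow price of wheel time = 2.

2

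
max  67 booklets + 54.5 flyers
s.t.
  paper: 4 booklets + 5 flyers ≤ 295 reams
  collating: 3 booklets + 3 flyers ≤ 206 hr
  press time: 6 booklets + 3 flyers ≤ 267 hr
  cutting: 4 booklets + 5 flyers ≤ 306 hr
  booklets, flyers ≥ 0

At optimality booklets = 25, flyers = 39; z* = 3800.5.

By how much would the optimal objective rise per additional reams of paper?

Binding: paper and press time. Non-binding: collating (14 unused), cutting (11 unused).
Slack constraints have shadow price 0 (complementary slackness).
The binding rows give the dual system: 4·y_paper + 6·y_press time = 67 and 5·y_paper + 3·y_press time = 54.5.
Solving: y_paper = 7, y_press time = 6.5.
Shadow price of paper = 7.

7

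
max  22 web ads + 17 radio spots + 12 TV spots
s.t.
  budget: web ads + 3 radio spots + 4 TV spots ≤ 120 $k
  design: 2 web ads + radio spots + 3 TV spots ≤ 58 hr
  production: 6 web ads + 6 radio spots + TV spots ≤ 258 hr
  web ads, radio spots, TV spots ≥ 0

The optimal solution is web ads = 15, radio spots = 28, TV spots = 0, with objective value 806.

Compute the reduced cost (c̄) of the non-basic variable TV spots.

-5

Check each constraint at x*: budget 99/120 (slack 21); design 58/58 (tight); production 258/258 (tight).
Since budget is not tight, its dual is 0.
From A_Bᵀ y = c: 2·y_design + 6·y_production = 22; 1·y_design + 6·y_production = 17.
Solving: y_design = 5, y_production = 2.
Reduced cost of TV spots: c₃ − yᵀa₃ = 12 − (5·3 + 2·1) = 12 − 17 = -5.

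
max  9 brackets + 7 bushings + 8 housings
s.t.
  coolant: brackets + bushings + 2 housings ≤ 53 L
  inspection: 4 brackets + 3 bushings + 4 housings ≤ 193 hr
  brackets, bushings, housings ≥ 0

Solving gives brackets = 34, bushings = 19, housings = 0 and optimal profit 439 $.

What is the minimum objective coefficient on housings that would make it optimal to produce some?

10

Check each constraint at x*: coolant 53/53 (tight); inspection 193/193 (tight).
From A_Bᵀ y = c: 1·y_coolant + 4·y_inspection = 9; 1·y_coolant + 3·y_inspection = 7.
→ y_coolant = 1 and y_inspection = 2.
housings enters the basis when its profit ≥ yᵀa₃ = 1·2 + 2·4 = 10.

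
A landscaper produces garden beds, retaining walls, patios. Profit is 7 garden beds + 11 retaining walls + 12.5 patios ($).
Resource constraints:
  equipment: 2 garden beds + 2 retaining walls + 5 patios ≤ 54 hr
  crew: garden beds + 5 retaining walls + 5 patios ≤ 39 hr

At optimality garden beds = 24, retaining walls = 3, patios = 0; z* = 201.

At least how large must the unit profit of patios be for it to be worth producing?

Check each constraint at x*: equipment 54/54 (tight); crew 39/39 (tight).
Dual feasibility on the basic columns requires 2·y_equipment + 1·y_crew = 7, 2·y_equipment + 5·y_crew = 11.
Solving: y_equipment = 3, y_crew = 1.
patios enters the basis when its profit ≥ yᵀa₃ = 3·5 + 1·5 = 20.

20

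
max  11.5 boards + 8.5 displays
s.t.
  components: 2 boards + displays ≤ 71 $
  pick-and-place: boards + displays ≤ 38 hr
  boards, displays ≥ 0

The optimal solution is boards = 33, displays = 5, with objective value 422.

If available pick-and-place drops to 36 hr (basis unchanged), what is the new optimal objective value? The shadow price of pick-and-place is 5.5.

411

Δb = -2, so new z* = 422 + (5.5)·(-2) = 422 − 11 = 411.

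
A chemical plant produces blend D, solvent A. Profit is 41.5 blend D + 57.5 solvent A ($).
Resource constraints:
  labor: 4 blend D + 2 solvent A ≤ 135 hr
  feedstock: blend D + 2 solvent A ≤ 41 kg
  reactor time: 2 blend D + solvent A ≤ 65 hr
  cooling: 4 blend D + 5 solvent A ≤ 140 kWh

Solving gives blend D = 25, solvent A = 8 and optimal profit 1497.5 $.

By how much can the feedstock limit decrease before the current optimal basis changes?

Binding constraints: feedstock, cooling. The basis is B = [[1,2],[4,5]] with det -3.
Per unit decrease in feedstock, x* moves by d = (1.6667, -1.3333).
The basis stays optimal until reactor time becomes binding; allowable decrease = 3.5 kg.

3.5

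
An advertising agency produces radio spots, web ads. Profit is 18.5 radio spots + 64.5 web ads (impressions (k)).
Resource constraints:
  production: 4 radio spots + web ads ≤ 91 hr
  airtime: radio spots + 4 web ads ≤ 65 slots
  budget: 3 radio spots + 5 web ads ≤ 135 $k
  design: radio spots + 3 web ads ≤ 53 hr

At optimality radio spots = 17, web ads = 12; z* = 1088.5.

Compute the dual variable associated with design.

Check each constraint at x*: production 80/91 (slack 11); airtime 65/65 (tight); budget 111/135 (slack 24); design 53/53 (tight).
Slack constraints have shadow price 0 (complementary slackness).
From A_Bᵀ y = c: 1·y_airtime + 1·y_design = 18.5; 4·y_airtime + 3·y_design = 64.5.
Solving: y_airtime = 9, y_design = 9.5.
Shadow price of design = 9.5.

9.5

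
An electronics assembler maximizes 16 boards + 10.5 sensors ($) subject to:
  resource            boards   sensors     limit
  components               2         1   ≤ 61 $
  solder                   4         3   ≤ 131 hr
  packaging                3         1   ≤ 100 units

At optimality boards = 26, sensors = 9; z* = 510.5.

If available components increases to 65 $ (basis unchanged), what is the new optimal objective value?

522.5

At the optimum: components uses 61 of 61 (binding); solder uses 131 of 131 (binding); packaging uses 87 of 100 (slack = 13).
Since packaging is not tight, its dual is 0.
Dual feasibility on the basic columns requires 2·y_components + 4·y_solder = 16, 1·y_components + 3·y_solder = 10.5.
→ y_components = 3 and y_solder = 2.5.
Δz = y_components·Δb = 3 × (4) = 12, so new z* = 510.5 + 12 = 522.5.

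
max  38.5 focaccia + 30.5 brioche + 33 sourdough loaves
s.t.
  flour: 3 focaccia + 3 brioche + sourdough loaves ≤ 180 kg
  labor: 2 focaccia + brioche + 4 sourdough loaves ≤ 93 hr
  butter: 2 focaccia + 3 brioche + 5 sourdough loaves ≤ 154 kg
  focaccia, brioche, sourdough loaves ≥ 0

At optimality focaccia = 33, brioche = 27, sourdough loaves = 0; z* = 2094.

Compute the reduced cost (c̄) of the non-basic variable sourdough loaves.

Binding: flour and labor. Non-binding: butter (7 unused).
Since butter is not tight, its dual is 0.
From A_Bᵀ y = c: 3·y_flour + 2·y_labor = 38.5; 3·y_flour + 1·y_labor = 30.5.
→ y_flour = 7.5 and y_labor = 8.
Reduced cost of sourdough loaves: c₃ − yᵀa₃ = 33 − (7.5·1 + 8·4) = 33 − 39.5 = -6.5.

-6.5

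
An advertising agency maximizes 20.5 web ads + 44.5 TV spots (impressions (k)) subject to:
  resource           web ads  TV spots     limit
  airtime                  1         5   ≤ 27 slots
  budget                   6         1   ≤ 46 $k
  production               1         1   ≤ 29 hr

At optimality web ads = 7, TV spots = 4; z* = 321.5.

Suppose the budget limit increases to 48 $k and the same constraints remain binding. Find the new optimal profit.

Check each constraint at x*: airtime 27/27 (tight); budget 46/46 (tight); production 11/29 (slack 18).
Slack constraints have shadow price 0 (complementary slackness).
From A_Bᵀ y = c: 1·y_airtime + 6·y_budget = 20.5; 5·y_airtime + 1·y_budget = 44.5.
This yields shadow prices y_airtime = 8.5, y_budget = 2.
Δz = y_budget·Δb = 2 × (2) = 4, so new z* = 321.5 + 4 = 325.5.

325.5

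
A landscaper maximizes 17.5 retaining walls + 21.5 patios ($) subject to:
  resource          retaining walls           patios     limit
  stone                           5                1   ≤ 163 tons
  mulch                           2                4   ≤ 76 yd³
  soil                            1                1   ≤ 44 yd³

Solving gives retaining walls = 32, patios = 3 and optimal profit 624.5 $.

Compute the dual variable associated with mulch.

At the optimum: stone uses 163 of 163 (binding); mulch uses 76 of 76 (binding); soil uses 35 of 44 (slack = 9).
By complementary slackness, y = 0 for the non-binding constraint.
From A_Bᵀ y = c: 5·y_stone + 2·y_mulch = 17.5; 1·y_stone + 4·y_mulch = 21.5.
This yields shadow prices y_stone = 1.5, y_mulch = 5.
Shadow price of mulch = 5.

5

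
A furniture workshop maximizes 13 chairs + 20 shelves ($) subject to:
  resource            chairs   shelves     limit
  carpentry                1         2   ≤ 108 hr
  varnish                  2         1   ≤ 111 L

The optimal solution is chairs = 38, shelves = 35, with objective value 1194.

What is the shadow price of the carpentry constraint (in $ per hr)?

Check each constraint at x*: carpentry 108/108 (tight); varnish 111/111 (tight).
The binding rows give the dual system: 1·y_carpentry + 2·y_varnish = 13 and 2·y_carpentry + 1·y_varnish = 20.
→ y_carpentry = 9 and y_varnish = 2.
Shadow price of carpentry = 9.

9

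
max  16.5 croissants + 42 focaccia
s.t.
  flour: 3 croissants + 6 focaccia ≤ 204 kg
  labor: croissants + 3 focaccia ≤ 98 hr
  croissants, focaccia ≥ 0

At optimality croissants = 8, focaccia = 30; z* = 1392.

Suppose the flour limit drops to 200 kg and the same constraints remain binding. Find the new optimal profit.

1382

At the optimum: flour uses 204 of 204 (binding); labor uses 98 of 98 (binding).
The binding rows give the dual system: 3·y_flour + 1·y_labor = 16.5 and 6·y_flour + 3·y_labor = 42.
→ y_flour = 2.5 and y_labor = 9.
Δz = y_flour·Δb = 2.5 × (-4) = -10, so new z* = 1392 − 10 = 1382.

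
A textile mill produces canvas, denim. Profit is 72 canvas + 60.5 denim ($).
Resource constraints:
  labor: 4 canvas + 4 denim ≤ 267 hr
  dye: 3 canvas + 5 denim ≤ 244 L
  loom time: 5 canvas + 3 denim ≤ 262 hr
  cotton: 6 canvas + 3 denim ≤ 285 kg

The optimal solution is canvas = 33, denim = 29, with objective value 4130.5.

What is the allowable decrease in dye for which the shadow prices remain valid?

Binding constraints: dye, cotton. The basis is B = [[3,5],[6,3]] with det -21.
Per unit decrease in dye, x* moves by d = (0.1429, -0.2857).
The basis stays optimal until denim reaches 0; allowable decrease = 101.5 L.

101.5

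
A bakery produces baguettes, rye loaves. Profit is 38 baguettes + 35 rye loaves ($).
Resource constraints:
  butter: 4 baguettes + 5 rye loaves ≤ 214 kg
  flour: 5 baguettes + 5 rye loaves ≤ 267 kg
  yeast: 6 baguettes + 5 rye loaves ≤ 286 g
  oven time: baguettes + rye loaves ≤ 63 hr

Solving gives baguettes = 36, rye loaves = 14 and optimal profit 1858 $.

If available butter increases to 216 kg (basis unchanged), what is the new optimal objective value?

1862

At the optimum: butter uses 214 of 214 (binding); flour uses 250 of 267 (slack = 17); yeast uses 286 of 286 (binding); oven time uses 50 of 63 (slack = 13).
Slack constraints have shadow price 0 (complementary slackness).
The binding rows give the dual system: 4·y_butter + 6·y_yeast = 38 and 5·y_butter + 5·y_yeast = 35.
Solving: y_butter = 2, y_yeast = 5.
Δz = y_butter·Δb = 2 × (2) = 4, so new z* = 1858 + 4 = 1862.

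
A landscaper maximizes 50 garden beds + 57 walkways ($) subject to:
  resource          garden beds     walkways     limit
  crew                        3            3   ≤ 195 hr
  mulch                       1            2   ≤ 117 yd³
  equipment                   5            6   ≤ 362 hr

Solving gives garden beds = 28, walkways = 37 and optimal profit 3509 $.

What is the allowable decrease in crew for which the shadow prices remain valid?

Binding constraints: crew, equipment. The basis is B = [[3,3],[5,6]] with det 3.
Per unit decrease in crew, x* moves by d = (-2, 1.6667).
The basis stays optimal until mulch becomes binding; allowable decrease = 11.25 hr.

11.25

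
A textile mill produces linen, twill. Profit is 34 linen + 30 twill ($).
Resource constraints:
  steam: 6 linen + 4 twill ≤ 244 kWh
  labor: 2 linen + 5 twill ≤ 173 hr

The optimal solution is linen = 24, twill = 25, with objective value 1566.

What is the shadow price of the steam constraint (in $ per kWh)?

Check each constraint at x*: steam 244/244 (tight); labor 173/173 (tight).
The binding rows give the dual system: 6·y_steam + 2·y_labor = 34 and 4·y_steam + 5·y_labor = 30.
Solving: y_steam = 5, y_labor = 2.
Shadow price of steam = 5.

5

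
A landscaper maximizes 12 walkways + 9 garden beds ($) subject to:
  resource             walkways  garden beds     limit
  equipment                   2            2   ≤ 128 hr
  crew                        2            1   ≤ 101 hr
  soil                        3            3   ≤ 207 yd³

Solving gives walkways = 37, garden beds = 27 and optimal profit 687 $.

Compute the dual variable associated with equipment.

Binding: equipment and crew. Non-binding: soil (15 unused).
Since soil is not tight, its dual is 0.
From A_Bᵀ y = c: 2·y_equipment + 2·y_crew = 12; 2·y_equipment + 1·y_crew = 9.
Solving: y_equipment = 3, y_crew = 3.
Shadow price of equipment = 3.

3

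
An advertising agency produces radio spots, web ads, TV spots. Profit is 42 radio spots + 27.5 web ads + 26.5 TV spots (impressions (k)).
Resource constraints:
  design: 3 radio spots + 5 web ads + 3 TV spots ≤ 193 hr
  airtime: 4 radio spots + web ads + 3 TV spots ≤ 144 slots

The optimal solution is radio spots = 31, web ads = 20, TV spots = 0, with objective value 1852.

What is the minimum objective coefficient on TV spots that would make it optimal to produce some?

34.5

Both design and airtime are binding at x*.
From A_Bᵀ y = c: 3·y_design + 4·y_airtime = 42; 5·y_design + 1·y_airtime = 27.5.
This yields shadow prices y_design = 4, y_airtime = 7.5.
TV spots enters the basis when its profit ≥ yᵀa₃ = 4·3 + 7.5·3 = 34.5.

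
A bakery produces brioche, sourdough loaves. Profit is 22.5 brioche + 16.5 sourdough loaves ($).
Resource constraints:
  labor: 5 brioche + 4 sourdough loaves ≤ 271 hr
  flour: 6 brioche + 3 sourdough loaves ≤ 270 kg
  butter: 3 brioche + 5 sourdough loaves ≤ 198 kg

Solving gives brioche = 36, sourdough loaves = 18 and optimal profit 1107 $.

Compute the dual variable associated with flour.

3

At the optimum: labor uses 252 of 271 (slack = 19); flour uses 270 of 270 (binding); butter uses 198 of 198 (binding).
By complementary slackness, y = 0 for the non-binding constraint.
The binding rows give the dual system: 6·y_flour + 3·y_butter = 22.5 and 3·y_flour + 5·y_butter = 16.5.
Solving: y_flour = 3, y_butter = 1.5.
Shadow price of flour = 3.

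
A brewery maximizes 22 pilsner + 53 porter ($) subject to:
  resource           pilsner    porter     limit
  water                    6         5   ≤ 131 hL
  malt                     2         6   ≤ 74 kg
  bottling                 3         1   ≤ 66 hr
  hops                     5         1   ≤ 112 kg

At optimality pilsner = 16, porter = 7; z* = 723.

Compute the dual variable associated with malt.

8

At the optimum: water uses 131 of 131 (binding); malt uses 74 of 74 (binding); bottling uses 55 of 66 (slack = 11); hops uses 87 of 112 (slack = 25).
By complementary slackness, y = 0 for the non-binding constraints.
Dual feasibility on the basic columns requires 6·y_water + 2·y_malt = 22, 5·y_water + 6·y_malt = 53.
Solving: y_water = 1, y_malt = 8.
Shadow price of malt = 8.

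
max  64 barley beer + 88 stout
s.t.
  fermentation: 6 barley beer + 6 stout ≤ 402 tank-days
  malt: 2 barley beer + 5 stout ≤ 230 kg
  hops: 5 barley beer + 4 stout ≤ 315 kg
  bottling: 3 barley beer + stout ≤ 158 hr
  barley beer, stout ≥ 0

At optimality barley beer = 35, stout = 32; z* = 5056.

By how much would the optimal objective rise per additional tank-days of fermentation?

Binding: fermentation and malt. Non-binding: hops (12 unused), bottling (21 unused).
Slack constraints have shadow price 0 (complementary slackness).
Dual feasibility on the basic columns requires 6·y_fermentation + 2·y_malt = 64, 6·y_fermentation + 5·y_malt = 88.
This yields shadow prices y_fermentation = 8, y_malt = 8.
Shadow price of fermentation = 8.

8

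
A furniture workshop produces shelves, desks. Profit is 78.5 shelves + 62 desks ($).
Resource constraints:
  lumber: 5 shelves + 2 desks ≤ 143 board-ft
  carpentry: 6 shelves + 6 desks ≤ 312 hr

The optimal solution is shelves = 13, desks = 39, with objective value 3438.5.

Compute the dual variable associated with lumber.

At the optimum: lumber uses 143 of 143 (binding); carpentry uses 312 of 312 (binding).
Dual feasibility on the basic columns requires 5·y_lumber + 6·y_carpentry = 78.5, 2·y_lumber + 6·y_carpentry = 62.
This yields shadow prices y_lumber = 5.5, y_carpentry = 8.5.
Shadow price of lumber = 5.5.

5.5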